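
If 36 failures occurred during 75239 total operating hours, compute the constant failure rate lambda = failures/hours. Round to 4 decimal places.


failures = 36
total_hours = 75239
lambda = 36 / 75239
lambda = 0.0005

0.0005


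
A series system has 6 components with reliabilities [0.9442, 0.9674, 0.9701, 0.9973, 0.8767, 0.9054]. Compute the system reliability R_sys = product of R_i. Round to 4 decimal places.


Components: [0.9442, 0.9674, 0.9701, 0.9973, 0.8767, 0.9054]
After component 1 (R=0.9442): product = 0.9442
After component 2 (R=0.9674): product = 0.9134
After component 3 (R=0.9701): product = 0.8861
After component 4 (R=0.9973): product = 0.8837
After component 5 (R=0.8767): product = 0.7748
After component 6 (R=0.9054): product = 0.7015
R_sys = 0.7015

0.7015


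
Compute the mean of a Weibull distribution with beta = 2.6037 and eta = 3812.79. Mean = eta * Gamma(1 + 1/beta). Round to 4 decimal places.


beta = 2.6037, eta = 3812.79
1/beta = 0.3841
1 + 1/beta = 1.3841
Gamma(1.3841) = 0.8882
Mean = 3812.79 * 0.8882
Mean = 3386.7034

3386.7034


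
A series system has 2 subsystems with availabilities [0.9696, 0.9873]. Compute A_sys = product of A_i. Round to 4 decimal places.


Subsystems: [0.9696, 0.9873]
After subsystem 1 (A=0.9696): product = 0.9696
After subsystem 2 (A=0.9873): product = 0.9573
A_sys = 0.9573

0.9573


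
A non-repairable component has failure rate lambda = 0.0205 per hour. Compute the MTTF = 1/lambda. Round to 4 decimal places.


lambda = 0.0205
MTTF = 1 / 0.0205
MTTF = 48.7805

48.7805


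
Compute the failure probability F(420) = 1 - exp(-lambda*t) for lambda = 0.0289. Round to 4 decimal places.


lambda = 0.0289, t = 420
lambda * t = 12.138
exp(-12.138) = 0.0
F(t) = 1 - 0.0
F(t) = 1.0

1.0


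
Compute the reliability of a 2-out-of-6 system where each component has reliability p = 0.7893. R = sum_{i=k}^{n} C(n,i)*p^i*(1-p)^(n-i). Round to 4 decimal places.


k = 2, n = 6, p = 0.7893
i=2: C(6,2)=15 * 0.7893^2 * 0.2107^4 = 0.0184
i=3: C(6,3)=20 * 0.7893^3 * 0.2107^3 = 0.092
i=4: C(6,4)=15 * 0.7893^4 * 0.2107^2 = 0.2585
i=5: C(6,5)=6 * 0.7893^5 * 0.2107^1 = 0.3873
i=6: C(6,6)=1 * 0.7893^6 * 0.2107^0 = 0.2418
R = sum of terms = 0.9979

0.9979


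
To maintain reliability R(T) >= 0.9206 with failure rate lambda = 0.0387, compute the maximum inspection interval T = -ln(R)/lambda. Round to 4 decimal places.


R_target = 0.9206
lambda = 0.0387
-ln(0.9206) = 0.0827
T = 0.0827 / 0.0387
T = 2.1377

2.1377


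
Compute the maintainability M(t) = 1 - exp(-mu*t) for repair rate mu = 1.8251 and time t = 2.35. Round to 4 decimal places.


mu = 1.8251, t = 2.35
mu * t = 1.8251 * 2.35 = 4.289
exp(-4.289) = 0.0137
M(t) = 1 - 0.0137
M(t) = 0.9863

0.9863


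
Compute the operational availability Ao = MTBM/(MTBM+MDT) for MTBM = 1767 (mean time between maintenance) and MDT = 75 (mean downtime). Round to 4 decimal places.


MTBM = 1767
MDT = 75
MTBM + MDT = 1842
Ao = 1767 / 1842
Ao = 0.9593

0.9593


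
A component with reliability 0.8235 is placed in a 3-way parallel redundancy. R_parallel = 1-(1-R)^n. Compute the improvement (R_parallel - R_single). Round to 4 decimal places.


R_single = 0.8235, n = 3
1 - R_single = 0.1765
(1 - R_single)^n = 0.1765^3 = 0.0055
R_parallel = 1 - 0.0055 = 0.9945
Improvement = 0.9945 - 0.8235
Improvement = 0.171

0.171


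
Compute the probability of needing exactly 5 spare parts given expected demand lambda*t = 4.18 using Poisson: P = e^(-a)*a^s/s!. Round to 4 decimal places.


a = 4.18, s = 5
e^(-a) = e^(-4.18) = 0.0153
a^s = 4.18^5 = 1276.0903
s! = 120
P = 0.0153 * 1276.0903 / 120
P = 0.1627

0.1627


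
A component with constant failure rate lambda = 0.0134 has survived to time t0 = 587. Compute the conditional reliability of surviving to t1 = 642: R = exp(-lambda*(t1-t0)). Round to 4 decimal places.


lambda = 0.0134
t0 = 587, t1 = 642
t1 - t0 = 55
lambda * (t1-t0) = 0.0134 * 55 = 0.737
R = exp(-0.737)
R = 0.4785

0.4785


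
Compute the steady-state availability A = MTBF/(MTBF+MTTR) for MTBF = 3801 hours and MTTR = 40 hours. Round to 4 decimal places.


MTBF = 3801
MTTR = 40
MTBF + MTTR = 3841
A = 3801 / 3841
A = 0.9896

0.9896


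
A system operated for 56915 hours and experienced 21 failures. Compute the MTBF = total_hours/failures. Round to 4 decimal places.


total_hours = 56915
failures = 21
MTBF = 56915 / 21
MTBF = 2710.2381

2710.2381


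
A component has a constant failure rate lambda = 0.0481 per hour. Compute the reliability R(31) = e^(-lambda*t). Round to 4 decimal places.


lambda = 0.0481
t = 31
lambda * t = 1.4911
R(t) = e^(-1.4911)
R(t) = 0.2251

0.2251


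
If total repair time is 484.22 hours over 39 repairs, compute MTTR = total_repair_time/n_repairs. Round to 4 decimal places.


total_repair_time = 484.22
n_repairs = 39
MTTR = 484.22 / 39
MTTR = 12.4159

12.4159


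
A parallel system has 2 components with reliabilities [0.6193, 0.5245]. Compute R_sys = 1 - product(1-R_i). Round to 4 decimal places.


Components: [0.6193, 0.5245]
(1 - 0.6193) = 0.3807, running product = 0.3807
(1 - 0.5245) = 0.4755, running product = 0.181
Product of (1-R_i) = 0.181
R_sys = 1 - 0.181 = 0.819

0.819


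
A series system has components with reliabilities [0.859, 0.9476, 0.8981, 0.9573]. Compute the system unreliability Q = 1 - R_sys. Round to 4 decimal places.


Components: [0.859, 0.9476, 0.8981, 0.9573]
After component 1: product = 0.859
After component 2: product = 0.814
After component 3: product = 0.731
After component 4: product = 0.6998
R_sys = 0.6998
Q = 1 - 0.6998 = 0.3002

0.3002


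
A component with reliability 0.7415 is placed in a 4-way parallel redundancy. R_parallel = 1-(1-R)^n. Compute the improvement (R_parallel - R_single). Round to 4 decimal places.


R_single = 0.7415, n = 4
1 - R_single = 0.2585
(1 - R_single)^n = 0.2585^4 = 0.0045
R_parallel = 1 - 0.0045 = 0.9955
Improvement = 0.9955 - 0.7415
Improvement = 0.254

0.254


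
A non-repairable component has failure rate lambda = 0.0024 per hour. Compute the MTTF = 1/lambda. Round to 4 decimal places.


lambda = 0.0024
MTTF = 1 / 0.0024
MTTF = 416.6667

416.6667


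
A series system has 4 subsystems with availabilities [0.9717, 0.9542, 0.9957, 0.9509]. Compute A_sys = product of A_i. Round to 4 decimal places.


Subsystems: [0.9717, 0.9542, 0.9957, 0.9509]
After subsystem 1 (A=0.9717): product = 0.9717
After subsystem 2 (A=0.9542): product = 0.9272
After subsystem 3 (A=0.9957): product = 0.9232
After subsystem 4 (A=0.9509): product = 0.8779
A_sys = 0.8779

0.8779


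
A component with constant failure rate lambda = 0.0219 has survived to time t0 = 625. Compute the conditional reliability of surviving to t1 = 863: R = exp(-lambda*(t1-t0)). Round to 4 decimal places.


lambda = 0.0219
t0 = 625, t1 = 863
t1 - t0 = 238
lambda * (t1-t0) = 0.0219 * 238 = 5.2122
R = exp(-5.2122)
R = 0.0054

0.0054


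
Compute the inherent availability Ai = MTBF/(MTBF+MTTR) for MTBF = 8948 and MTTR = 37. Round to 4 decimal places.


MTBF = 8948
MTTR = 37
MTBF + MTTR = 8985
Ai = 8948 / 8985
Ai = 0.9959

0.9959


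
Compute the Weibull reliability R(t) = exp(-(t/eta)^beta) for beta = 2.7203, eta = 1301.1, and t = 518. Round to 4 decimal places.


beta = 2.7203, eta = 1301.1, t = 518
t/eta = 518 / 1301.1 = 0.3981
(t/eta)^beta = 0.3981^2.7203 = 0.0816
R(t) = exp(-0.0816)
R(t) = 0.9216

0.9216


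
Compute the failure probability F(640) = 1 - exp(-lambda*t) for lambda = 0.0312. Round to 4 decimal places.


lambda = 0.0312, t = 640
lambda * t = 19.968
exp(-19.968) = 0.0
F(t) = 1 - 0.0
F(t) = 1.0

1.0


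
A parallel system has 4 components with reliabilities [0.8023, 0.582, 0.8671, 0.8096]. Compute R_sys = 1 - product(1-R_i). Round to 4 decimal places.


Components: [0.8023, 0.582, 0.8671, 0.8096]
(1 - 0.8023) = 0.1977, running product = 0.1977
(1 - 0.582) = 0.418, running product = 0.0826
(1 - 0.8671) = 0.1329, running product = 0.011
(1 - 0.8096) = 0.1904, running product = 0.0021
Product of (1-R_i) = 0.0021
R_sys = 1 - 0.0021 = 0.9979

0.9979


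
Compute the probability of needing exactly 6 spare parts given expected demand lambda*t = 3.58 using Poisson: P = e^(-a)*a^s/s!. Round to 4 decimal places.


a = 3.58, s = 6
e^(-a) = e^(-3.58) = 0.0279
a^s = 3.58^6 = 2105.2233
s! = 720
P = 0.0279 * 2105.2233 / 720
P = 0.0815

0.0815


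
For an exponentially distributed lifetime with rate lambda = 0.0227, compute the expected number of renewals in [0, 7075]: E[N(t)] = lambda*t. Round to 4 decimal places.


lambda = 0.0227
t = 7075
E[N(t)] = lambda * t
E[N(t)] = 0.0227 * 7075
E[N(t)] = 160.6025

160.6025


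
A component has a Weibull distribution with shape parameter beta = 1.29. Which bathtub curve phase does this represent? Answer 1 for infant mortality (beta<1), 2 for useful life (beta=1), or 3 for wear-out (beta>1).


beta = 1.29
Compare beta to 1:
beta < 1 => infant mortality (phase 1)
beta = 1 => useful life (phase 2)
beta > 1 => wear-out (phase 3)
Since beta = 1.29, this is wear-out (increasing failure rate)
Phase = 3

3


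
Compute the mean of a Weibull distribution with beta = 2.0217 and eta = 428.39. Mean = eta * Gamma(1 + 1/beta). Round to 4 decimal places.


beta = 2.0217, eta = 428.39
1/beta = 0.4946
1 + 1/beta = 1.4946
Gamma(1.4946) = 0.8861
Mean = 428.39 * 0.8861
Mean = 379.5815

379.5815


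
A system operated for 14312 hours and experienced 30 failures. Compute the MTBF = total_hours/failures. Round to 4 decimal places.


total_hours = 14312
failures = 30
MTBF = 14312 / 30
MTBF = 477.0667

477.0667


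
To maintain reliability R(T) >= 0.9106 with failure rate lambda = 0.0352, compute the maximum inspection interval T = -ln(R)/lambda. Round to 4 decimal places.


R_target = 0.9106
lambda = 0.0352
-ln(0.9106) = 0.0937
T = 0.0937 / 0.0352
T = 2.6606

2.6606


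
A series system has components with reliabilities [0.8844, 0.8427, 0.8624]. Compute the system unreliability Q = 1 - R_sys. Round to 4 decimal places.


Components: [0.8844, 0.8427, 0.8624]
After component 1: product = 0.8844
After component 2: product = 0.7453
After component 3: product = 0.6427
R_sys = 0.6427
Q = 1 - 0.6427 = 0.3573

0.3573


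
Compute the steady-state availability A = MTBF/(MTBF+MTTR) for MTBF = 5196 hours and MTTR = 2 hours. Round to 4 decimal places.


MTBF = 5196
MTTR = 2
MTBF + MTTR = 5198
A = 5196 / 5198
A = 0.9996

0.9996


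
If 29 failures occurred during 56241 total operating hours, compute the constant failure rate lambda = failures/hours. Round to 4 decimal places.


failures = 29
total_hours = 56241
lambda = 29 / 56241
lambda = 0.0005

0.0005


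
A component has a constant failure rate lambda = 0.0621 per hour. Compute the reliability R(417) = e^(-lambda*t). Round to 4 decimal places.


lambda = 0.0621
t = 417
lambda * t = 25.8957
R(t) = e^(-25.8957)
R(t) = 0.0

0.0


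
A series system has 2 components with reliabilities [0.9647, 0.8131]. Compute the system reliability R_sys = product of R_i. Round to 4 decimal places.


Components: [0.9647, 0.8131]
After component 1 (R=0.9647): product = 0.9647
After component 2 (R=0.8131): product = 0.7844
R_sys = 0.7844

0.7844


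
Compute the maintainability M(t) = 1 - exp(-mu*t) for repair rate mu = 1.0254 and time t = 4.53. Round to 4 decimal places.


mu = 1.0254, t = 4.53
mu * t = 1.0254 * 4.53 = 4.6451
exp(-4.6451) = 0.0096
M(t) = 1 - 0.0096
M(t) = 0.9904

0.9904


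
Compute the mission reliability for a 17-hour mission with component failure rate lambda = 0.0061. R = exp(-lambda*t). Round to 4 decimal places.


lambda = 0.0061
mission_time = 17
lambda * t = 0.0061 * 17 = 0.1037
R = exp(-0.1037)
R = 0.9015

0.9015


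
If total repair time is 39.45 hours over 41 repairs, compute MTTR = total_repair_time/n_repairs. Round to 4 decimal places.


total_repair_time = 39.45
n_repairs = 41
MTTR = 39.45 / 41
MTTR = 0.9622

0.9622


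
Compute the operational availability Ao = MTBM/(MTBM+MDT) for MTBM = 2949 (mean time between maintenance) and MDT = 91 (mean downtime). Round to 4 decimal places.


MTBM = 2949
MDT = 91
MTBM + MDT = 3040
Ao = 2949 / 3040
Ao = 0.9701

0.9701


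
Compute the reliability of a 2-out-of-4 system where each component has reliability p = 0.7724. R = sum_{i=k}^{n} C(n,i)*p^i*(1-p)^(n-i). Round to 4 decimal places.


k = 2, n = 4, p = 0.7724
i=2: C(4,2)=6 * 0.7724^2 * 0.2276^2 = 0.1854
i=3: C(4,3)=4 * 0.7724^3 * 0.2276^1 = 0.4195
i=4: C(4,4)=1 * 0.7724^4 * 0.2276^0 = 0.3559
R = sum of terms = 0.9609

0.9609


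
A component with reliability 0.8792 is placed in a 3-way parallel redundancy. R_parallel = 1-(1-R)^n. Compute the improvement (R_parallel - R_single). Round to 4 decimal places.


R_single = 0.8792, n = 3
1 - R_single = 0.1208
(1 - R_single)^n = 0.1208^3 = 0.0018
R_parallel = 1 - 0.0018 = 0.9982
Improvement = 0.9982 - 0.8792
Improvement = 0.119

0.119


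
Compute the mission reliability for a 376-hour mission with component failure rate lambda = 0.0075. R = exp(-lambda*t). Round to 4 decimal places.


lambda = 0.0075
mission_time = 376
lambda * t = 0.0075 * 376 = 2.82
R = exp(-2.82)
R = 0.0596

0.0596


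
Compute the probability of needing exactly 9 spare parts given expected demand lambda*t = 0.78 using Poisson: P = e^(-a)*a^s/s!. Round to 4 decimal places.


a = 0.78, s = 9
e^(-a) = e^(-0.78) = 0.4584
a^s = 0.78^9 = 0.1069
s! = 362880
P = 0.4584 * 0.1069 / 362880
P = 0.0

0.0


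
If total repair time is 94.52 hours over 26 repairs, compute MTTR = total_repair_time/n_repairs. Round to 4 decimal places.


total_repair_time = 94.52
n_repairs = 26
MTTR = 94.52 / 26
MTTR = 3.6354

3.6354


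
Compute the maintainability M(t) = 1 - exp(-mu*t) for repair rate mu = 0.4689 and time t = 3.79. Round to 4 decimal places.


mu = 0.4689, t = 3.79
mu * t = 0.4689 * 3.79 = 1.7771
exp(-1.7771) = 0.1691
M(t) = 1 - 0.1691
M(t) = 0.8309

0.8309


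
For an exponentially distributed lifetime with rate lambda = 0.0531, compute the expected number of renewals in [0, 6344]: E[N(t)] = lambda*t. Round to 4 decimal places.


lambda = 0.0531
t = 6344
E[N(t)] = lambda * t
E[N(t)] = 0.0531 * 6344
E[N(t)] = 336.8664

336.8664


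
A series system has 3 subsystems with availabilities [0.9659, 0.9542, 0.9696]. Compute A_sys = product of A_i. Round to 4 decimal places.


Subsystems: [0.9659, 0.9542, 0.9696]
After subsystem 1 (A=0.9659): product = 0.9659
After subsystem 2 (A=0.9542): product = 0.9217
After subsystem 3 (A=0.9696): product = 0.8936
A_sys = 0.8936

0.8936


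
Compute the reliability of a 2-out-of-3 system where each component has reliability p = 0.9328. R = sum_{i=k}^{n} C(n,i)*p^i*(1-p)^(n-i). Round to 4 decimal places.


k = 2, n = 3, p = 0.9328
i=2: C(3,2)=3 * 0.9328^2 * 0.0672^1 = 0.1754
i=3: C(3,3)=1 * 0.9328^3 * 0.0672^0 = 0.8116
R = sum of terms = 0.9871

0.9871


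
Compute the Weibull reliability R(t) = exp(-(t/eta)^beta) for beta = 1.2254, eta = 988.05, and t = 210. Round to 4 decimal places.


beta = 1.2254, eta = 988.05, t = 210
t/eta = 210 / 988.05 = 0.2125
(t/eta)^beta = 0.2125^1.2254 = 0.1499
R(t) = exp(-0.1499)
R(t) = 0.8608

0.8608


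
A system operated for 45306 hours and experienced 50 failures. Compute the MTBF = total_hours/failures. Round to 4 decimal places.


total_hours = 45306
failures = 50
MTBF = 45306 / 50
MTBF = 906.12

906.12


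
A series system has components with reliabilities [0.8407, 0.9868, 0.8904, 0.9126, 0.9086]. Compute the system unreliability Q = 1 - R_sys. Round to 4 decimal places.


Components: [0.8407, 0.9868, 0.8904, 0.9126, 0.9086]
After component 1: product = 0.8407
After component 2: product = 0.8296
After component 3: product = 0.7387
After component 4: product = 0.6741
After component 5: product = 0.6125
R_sys = 0.6125
Q = 1 - 0.6125 = 0.3875

0.3875


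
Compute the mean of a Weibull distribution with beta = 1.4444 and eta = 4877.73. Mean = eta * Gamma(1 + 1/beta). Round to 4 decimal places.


beta = 1.4444, eta = 4877.73
1/beta = 0.6923
1 + 1/beta = 1.6923
Gamma(1.6923) = 0.9072
Mean = 4877.73 * 0.9072
Mean = 4425.1132

4425.1132


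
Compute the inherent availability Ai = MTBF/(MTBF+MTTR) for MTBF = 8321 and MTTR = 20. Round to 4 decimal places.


MTBF = 8321
MTTR = 20
MTBF + MTTR = 8341
Ai = 8321 / 8341
Ai = 0.9976

0.9976


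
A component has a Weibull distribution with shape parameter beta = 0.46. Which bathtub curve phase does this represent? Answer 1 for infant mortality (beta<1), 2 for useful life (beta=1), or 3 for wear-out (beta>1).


beta = 0.46
Compare beta to 1:
beta < 1 => infant mortality (phase 1)
beta = 1 => useful life (phase 2)
beta > 1 => wear-out (phase 3)
Since beta = 0.46, this is infant mortality (decreasing failure rate)
Phase = 1

1


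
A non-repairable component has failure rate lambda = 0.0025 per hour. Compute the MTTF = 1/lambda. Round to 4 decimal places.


lambda = 0.0025
MTTF = 1 / 0.0025
MTTF = 400.0

400.0


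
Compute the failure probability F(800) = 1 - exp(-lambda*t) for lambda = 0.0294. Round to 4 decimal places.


lambda = 0.0294, t = 800
lambda * t = 23.52
exp(-23.52) = 0.0
F(t) = 1 - 0.0
F(t) = 1.0

1.0


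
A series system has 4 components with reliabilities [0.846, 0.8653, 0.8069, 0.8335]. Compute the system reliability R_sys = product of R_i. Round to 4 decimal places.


Components: [0.846, 0.8653, 0.8069, 0.8335]
After component 1 (R=0.846): product = 0.846
After component 2 (R=0.8653): product = 0.732
After component 3 (R=0.8069): product = 0.5907
After component 4 (R=0.8335): product = 0.4923
R_sys = 0.4923

0.4923


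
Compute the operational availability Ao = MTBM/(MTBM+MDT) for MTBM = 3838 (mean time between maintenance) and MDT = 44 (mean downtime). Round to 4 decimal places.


MTBM = 3838
MDT = 44
MTBM + MDT = 3882
Ao = 3838 / 3882
Ao = 0.9887

0.9887


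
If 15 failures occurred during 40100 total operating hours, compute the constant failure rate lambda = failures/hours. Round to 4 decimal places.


failures = 15
total_hours = 40100
lambda = 15 / 40100
lambda = 0.0004

0.0004


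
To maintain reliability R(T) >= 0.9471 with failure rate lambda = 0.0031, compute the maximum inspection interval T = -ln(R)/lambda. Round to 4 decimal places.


R_target = 0.9471
lambda = 0.0031
-ln(0.9471) = 0.0544
T = 0.0544 / 0.0031
T = 17.5324

17.5324


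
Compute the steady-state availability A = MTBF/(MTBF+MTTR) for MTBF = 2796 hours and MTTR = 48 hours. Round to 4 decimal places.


MTBF = 2796
MTTR = 48
MTBF + MTTR = 2844
A = 2796 / 2844
A = 0.9831

0.9831


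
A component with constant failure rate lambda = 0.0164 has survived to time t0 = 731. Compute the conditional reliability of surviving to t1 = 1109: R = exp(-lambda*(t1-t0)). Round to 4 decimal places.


lambda = 0.0164
t0 = 731, t1 = 1109
t1 - t0 = 378
lambda * (t1-t0) = 0.0164 * 378 = 6.1992
R = exp(-6.1992)
R = 0.002

0.002


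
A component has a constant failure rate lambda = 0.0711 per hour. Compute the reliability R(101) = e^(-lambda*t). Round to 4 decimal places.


lambda = 0.0711
t = 101
lambda * t = 7.1811
R(t) = e^(-7.1811)
R(t) = 0.0008

0.0008


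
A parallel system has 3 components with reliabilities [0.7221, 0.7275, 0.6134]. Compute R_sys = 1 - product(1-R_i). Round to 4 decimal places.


Components: [0.7221, 0.7275, 0.6134]
(1 - 0.7221) = 0.2779, running product = 0.2779
(1 - 0.7275) = 0.2725, running product = 0.0757
(1 - 0.6134) = 0.3866, running product = 0.0293
Product of (1-R_i) = 0.0293
R_sys = 1 - 0.0293 = 0.9707

0.9707


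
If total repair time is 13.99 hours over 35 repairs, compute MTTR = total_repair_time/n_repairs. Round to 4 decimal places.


total_repair_time = 13.99
n_repairs = 35
MTTR = 13.99 / 35
MTTR = 0.3997

0.3997


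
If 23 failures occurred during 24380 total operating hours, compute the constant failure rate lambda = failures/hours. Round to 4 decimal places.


failures = 23
total_hours = 24380
lambda = 23 / 24380
lambda = 0.0009

0.0009


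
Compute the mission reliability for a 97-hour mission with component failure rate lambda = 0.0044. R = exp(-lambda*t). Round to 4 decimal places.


lambda = 0.0044
mission_time = 97
lambda * t = 0.0044 * 97 = 0.4268
R = exp(-0.4268)
R = 0.6526

0.6526


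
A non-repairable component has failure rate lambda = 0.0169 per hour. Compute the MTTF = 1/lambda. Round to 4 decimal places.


lambda = 0.0169
MTTF = 1 / 0.0169
MTTF = 59.1716

59.1716


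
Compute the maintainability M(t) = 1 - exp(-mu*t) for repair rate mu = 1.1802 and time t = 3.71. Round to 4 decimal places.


mu = 1.1802, t = 3.71
mu * t = 1.1802 * 3.71 = 4.3785
exp(-4.3785) = 0.0125
M(t) = 1 - 0.0125
M(t) = 0.9875

0.9875


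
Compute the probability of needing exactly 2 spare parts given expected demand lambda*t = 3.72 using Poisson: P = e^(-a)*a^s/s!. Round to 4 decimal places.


a = 3.72, s = 2
e^(-a) = e^(-3.72) = 0.0242
a^s = 3.72^2 = 13.8384
s! = 2
P = 0.0242 * 13.8384 / 2
P = 0.1677

0.1677


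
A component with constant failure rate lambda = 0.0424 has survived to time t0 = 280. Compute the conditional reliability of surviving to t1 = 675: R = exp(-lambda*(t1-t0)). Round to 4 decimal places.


lambda = 0.0424
t0 = 280, t1 = 675
t1 - t0 = 395
lambda * (t1-t0) = 0.0424 * 395 = 16.748
R = exp(-16.748)
R = 0.0

0.0


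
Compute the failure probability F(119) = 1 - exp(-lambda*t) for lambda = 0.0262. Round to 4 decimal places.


lambda = 0.0262, t = 119
lambda * t = 3.1178
exp(-3.1178) = 0.0443
F(t) = 1 - 0.0443
F(t) = 0.9557

0.9557


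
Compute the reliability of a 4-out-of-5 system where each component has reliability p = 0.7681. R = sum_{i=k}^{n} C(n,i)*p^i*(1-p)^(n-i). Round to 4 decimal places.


k = 4, n = 5, p = 0.7681
i=4: C(5,4)=5 * 0.7681^4 * 0.2319^1 = 0.4036
i=5: C(5,5)=1 * 0.7681^5 * 0.2319^0 = 0.2674
R = sum of terms = 0.6709

0.6709


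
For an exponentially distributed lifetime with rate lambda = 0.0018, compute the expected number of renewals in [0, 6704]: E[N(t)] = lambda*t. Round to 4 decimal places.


lambda = 0.0018
t = 6704
E[N(t)] = lambda * t
E[N(t)] = 0.0018 * 6704
E[N(t)] = 12.0672

12.0672


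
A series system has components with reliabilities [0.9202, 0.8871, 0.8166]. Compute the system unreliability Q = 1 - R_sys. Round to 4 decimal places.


Components: [0.9202, 0.8871, 0.8166]
After component 1: product = 0.9202
After component 2: product = 0.8163
After component 3: product = 0.6666
R_sys = 0.6666
Q = 1 - 0.6666 = 0.3334

0.3334


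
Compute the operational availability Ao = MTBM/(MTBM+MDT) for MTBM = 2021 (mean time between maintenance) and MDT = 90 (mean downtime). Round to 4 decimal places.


MTBM = 2021
MDT = 90
MTBM + MDT = 2111
Ao = 2021 / 2111
Ao = 0.9574

0.9574


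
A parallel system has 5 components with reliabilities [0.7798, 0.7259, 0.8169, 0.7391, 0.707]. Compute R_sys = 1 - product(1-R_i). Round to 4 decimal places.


Components: [0.7798, 0.7259, 0.8169, 0.7391, 0.707]
(1 - 0.7798) = 0.2202, running product = 0.2202
(1 - 0.7259) = 0.2741, running product = 0.0604
(1 - 0.8169) = 0.1831, running product = 0.0111
(1 - 0.7391) = 0.2609, running product = 0.0029
(1 - 0.707) = 0.293, running product = 0.0008
Product of (1-R_i) = 0.0008
R_sys = 1 - 0.0008 = 0.9992

0.9992


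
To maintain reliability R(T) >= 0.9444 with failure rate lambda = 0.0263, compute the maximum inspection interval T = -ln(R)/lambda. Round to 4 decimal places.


R_target = 0.9444
lambda = 0.0263
-ln(0.9444) = 0.0572
T = 0.0572 / 0.0263
T = 2.1751

2.1751


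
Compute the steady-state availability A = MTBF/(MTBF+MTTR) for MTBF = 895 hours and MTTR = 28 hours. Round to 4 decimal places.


MTBF = 895
MTTR = 28
MTBF + MTTR = 923
A = 895 / 923
A = 0.9697

0.9697


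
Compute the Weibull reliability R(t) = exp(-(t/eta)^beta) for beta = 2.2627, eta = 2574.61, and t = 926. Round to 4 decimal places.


beta = 2.2627, eta = 2574.61, t = 926
t/eta = 926 / 2574.61 = 0.3597
(t/eta)^beta = 0.3597^2.2627 = 0.0989
R(t) = exp(-0.0989)
R(t) = 0.9058

0.9058


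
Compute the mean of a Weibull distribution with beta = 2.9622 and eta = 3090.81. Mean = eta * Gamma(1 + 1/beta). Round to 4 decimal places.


beta = 2.9622, eta = 3090.81
1/beta = 0.3376
1 + 1/beta = 1.3376
Gamma(1.3376) = 0.8925
Mean = 3090.81 * 0.8925
Mean = 2758.5077

2758.5077


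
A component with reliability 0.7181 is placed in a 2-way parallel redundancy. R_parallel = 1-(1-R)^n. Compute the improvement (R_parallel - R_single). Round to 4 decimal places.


R_single = 0.7181, n = 2
1 - R_single = 0.2819
(1 - R_single)^n = 0.2819^2 = 0.0795
R_parallel = 1 - 0.0795 = 0.9205
Improvement = 0.9205 - 0.7181
Improvement = 0.2024

0.2024


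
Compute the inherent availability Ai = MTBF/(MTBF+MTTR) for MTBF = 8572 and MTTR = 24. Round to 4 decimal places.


MTBF = 8572
MTTR = 24
MTBF + MTTR = 8596
Ai = 8572 / 8596
Ai = 0.9972

0.9972


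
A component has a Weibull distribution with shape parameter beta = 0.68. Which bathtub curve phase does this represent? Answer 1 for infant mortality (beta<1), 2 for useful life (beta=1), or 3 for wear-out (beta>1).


beta = 0.68
Compare beta to 1:
beta < 1 => infant mortality (phase 1)
beta = 1 => useful life (phase 2)
beta > 1 => wear-out (phase 3)
Since beta = 0.68, this is infant mortality (decreasing failure rate)
Phase = 1

1


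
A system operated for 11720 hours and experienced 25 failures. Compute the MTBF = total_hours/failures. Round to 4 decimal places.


total_hours = 11720
failures = 25
MTBF = 11720 / 25
MTBF = 468.8

468.8


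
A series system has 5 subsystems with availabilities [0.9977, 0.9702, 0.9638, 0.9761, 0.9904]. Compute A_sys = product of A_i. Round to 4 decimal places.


Subsystems: [0.9977, 0.9702, 0.9638, 0.9761, 0.9904]
After subsystem 1 (A=0.9977): product = 0.9977
After subsystem 2 (A=0.9702): product = 0.968
After subsystem 3 (A=0.9638): product = 0.9329
After subsystem 4 (A=0.9761): product = 0.9106
After subsystem 5 (A=0.9904): product = 0.9019
A_sys = 0.9019

0.9019


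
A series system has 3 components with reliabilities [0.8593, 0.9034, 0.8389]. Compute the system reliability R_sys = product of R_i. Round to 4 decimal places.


Components: [0.8593, 0.9034, 0.8389]
After component 1 (R=0.8593): product = 0.8593
After component 2 (R=0.9034): product = 0.7763
After component 3 (R=0.8389): product = 0.6512
R_sys = 0.6512

0.6512


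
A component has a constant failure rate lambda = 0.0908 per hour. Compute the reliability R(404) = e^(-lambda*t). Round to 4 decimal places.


lambda = 0.0908
t = 404
lambda * t = 36.6832
R(t) = e^(-36.6832)
R(t) = 0.0

0.0


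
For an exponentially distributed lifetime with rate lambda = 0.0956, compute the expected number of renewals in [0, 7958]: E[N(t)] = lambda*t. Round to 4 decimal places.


lambda = 0.0956
t = 7958
E[N(t)] = lambda * t
E[N(t)] = 0.0956 * 7958
E[N(t)] = 760.7848

760.7848


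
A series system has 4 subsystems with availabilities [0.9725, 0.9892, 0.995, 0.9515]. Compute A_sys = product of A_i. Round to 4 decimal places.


Subsystems: [0.9725, 0.9892, 0.995, 0.9515]
After subsystem 1 (A=0.9725): product = 0.9725
After subsystem 2 (A=0.9892): product = 0.962
After subsystem 3 (A=0.995): product = 0.9572
After subsystem 4 (A=0.9515): product = 0.9108
A_sys = 0.9108

0.9108


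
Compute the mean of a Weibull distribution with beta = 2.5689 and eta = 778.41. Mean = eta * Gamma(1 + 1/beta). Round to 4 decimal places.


beta = 2.5689, eta = 778.41
1/beta = 0.3893
1 + 1/beta = 1.3893
Gamma(1.3893) = 0.8879
Mean = 778.41 * 0.8879
Mean = 691.1509

691.1509


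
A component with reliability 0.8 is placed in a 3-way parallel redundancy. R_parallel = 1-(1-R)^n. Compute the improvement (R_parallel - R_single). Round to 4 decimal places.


R_single = 0.8, n = 3
1 - R_single = 0.2
(1 - R_single)^n = 0.2^3 = 0.008
R_parallel = 1 - 0.008 = 0.992
Improvement = 0.992 - 0.8
Improvement = 0.192

0.192


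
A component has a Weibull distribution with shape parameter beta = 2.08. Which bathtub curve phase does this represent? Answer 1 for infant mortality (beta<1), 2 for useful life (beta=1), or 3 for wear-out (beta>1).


beta = 2.08
Compare beta to 1:
beta < 1 => infant mortality (phase 1)
beta = 1 => useful life (phase 2)
beta > 1 => wear-out (phase 3)
Since beta = 2.08, this is wear-out (increasing failure rate)
Phase = 3

3


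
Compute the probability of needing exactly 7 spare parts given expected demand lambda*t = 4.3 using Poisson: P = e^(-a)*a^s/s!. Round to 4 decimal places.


a = 4.3, s = 7
e^(-a) = e^(-4.3) = 0.0136
a^s = 4.3^7 = 27181.8611
s! = 5040
P = 0.0136 * 27181.8611 / 5040
P = 0.0732

0.0732


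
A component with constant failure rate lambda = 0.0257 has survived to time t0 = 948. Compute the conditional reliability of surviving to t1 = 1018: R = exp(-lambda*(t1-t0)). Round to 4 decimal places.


lambda = 0.0257
t0 = 948, t1 = 1018
t1 - t0 = 70
lambda * (t1-t0) = 0.0257 * 70 = 1.799
R = exp(-1.799)
R = 0.1655

0.1655


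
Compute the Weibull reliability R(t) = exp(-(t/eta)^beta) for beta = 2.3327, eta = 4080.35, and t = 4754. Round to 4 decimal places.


beta = 2.3327, eta = 4080.35, t = 4754
t/eta = 4754 / 4080.35 = 1.1651
(t/eta)^beta = 1.1651^2.3327 = 1.4282
R(t) = exp(-1.4282)
R(t) = 0.2397

0.2397


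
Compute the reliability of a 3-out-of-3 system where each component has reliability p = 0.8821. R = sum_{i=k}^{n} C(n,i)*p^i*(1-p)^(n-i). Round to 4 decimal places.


k = 3, n = 3, p = 0.8821
i=3: C(3,3)=1 * 0.8821^3 * 0.1179^0 = 0.6864
R = sum of terms = 0.6864

0.6864


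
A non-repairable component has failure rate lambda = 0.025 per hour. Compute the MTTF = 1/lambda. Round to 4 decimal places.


lambda = 0.025
MTTF = 1 / 0.025
MTTF = 40.0

40.0


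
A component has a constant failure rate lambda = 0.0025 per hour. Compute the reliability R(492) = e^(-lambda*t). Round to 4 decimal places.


lambda = 0.0025
t = 492
lambda * t = 1.23
R(t) = e^(-1.23)
R(t) = 0.2923

0.2923


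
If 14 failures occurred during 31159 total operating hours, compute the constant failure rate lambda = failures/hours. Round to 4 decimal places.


failures = 14
total_hours = 31159
lambda = 14 / 31159
lambda = 0.0004

0.0004


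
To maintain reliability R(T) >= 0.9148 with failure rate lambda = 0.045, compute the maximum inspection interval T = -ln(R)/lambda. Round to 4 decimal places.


R_target = 0.9148
lambda = 0.045
-ln(0.9148) = 0.089
T = 0.089 / 0.045
T = 1.9789

1.9789


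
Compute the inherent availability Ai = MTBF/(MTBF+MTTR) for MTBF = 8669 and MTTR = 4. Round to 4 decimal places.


MTBF = 8669
MTTR = 4
MTBF + MTTR = 8673
Ai = 8669 / 8673
Ai = 0.9995

0.9995


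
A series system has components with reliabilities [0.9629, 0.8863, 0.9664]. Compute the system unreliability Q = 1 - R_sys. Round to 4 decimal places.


Components: [0.9629, 0.8863, 0.9664]
After component 1: product = 0.9629
After component 2: product = 0.8534
After component 3: product = 0.8247
R_sys = 0.8247
Q = 1 - 0.8247 = 0.1753

0.1753


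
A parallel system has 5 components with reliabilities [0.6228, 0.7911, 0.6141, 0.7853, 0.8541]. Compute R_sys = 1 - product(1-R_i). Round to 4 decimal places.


Components: [0.6228, 0.7911, 0.6141, 0.7853, 0.8541]
(1 - 0.6228) = 0.3772, running product = 0.3772
(1 - 0.7911) = 0.2089, running product = 0.0788
(1 - 0.6141) = 0.3859, running product = 0.0304
(1 - 0.7853) = 0.2147, running product = 0.0065
(1 - 0.8541) = 0.1459, running product = 0.001
Product of (1-R_i) = 0.001
R_sys = 1 - 0.001 = 0.999

0.999


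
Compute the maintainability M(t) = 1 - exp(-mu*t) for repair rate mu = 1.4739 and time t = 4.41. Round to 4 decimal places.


mu = 1.4739, t = 4.41
mu * t = 1.4739 * 4.41 = 6.4999
exp(-6.4999) = 0.0015
M(t) = 1 - 0.0015
M(t) = 0.9985

0.9985


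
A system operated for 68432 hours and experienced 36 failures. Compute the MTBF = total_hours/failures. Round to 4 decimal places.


total_hours = 68432
failures = 36
MTBF = 68432 / 36
MTBF = 1900.8889

1900.8889


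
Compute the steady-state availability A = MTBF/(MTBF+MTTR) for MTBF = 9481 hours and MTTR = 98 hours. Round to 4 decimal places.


MTBF = 9481
MTTR = 98
MTBF + MTTR = 9579
A = 9481 / 9579
A = 0.9898

0.9898


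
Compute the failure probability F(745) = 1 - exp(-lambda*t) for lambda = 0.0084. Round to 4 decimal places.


lambda = 0.0084, t = 745
lambda * t = 6.258
exp(-6.258) = 0.0019
F(t) = 1 - 0.0019
F(t) = 0.9981

0.9981


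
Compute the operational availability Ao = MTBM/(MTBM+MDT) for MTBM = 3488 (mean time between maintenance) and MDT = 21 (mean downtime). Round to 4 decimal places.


MTBM = 3488
MDT = 21
MTBM + MDT = 3509
Ao = 3488 / 3509
Ao = 0.994

0.994


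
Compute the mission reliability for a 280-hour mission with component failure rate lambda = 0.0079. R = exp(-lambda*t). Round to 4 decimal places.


lambda = 0.0079
mission_time = 280
lambda * t = 0.0079 * 280 = 2.212
R = exp(-2.212)
R = 0.1095

0.1095


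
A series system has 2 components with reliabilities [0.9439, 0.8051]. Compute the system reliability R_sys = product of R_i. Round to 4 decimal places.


Components: [0.9439, 0.8051]
After component 1 (R=0.9439): product = 0.9439
After component 2 (R=0.8051): product = 0.7599
R_sys = 0.7599

0.7599


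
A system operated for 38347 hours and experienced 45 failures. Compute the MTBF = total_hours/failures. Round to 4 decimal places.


total_hours = 38347
failures = 45
MTBF = 38347 / 45
MTBF = 852.1556

852.1556


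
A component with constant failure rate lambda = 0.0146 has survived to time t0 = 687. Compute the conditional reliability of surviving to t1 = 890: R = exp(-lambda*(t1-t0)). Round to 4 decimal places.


lambda = 0.0146
t0 = 687, t1 = 890
t1 - t0 = 203
lambda * (t1-t0) = 0.0146 * 203 = 2.9638
R = exp(-2.9638)
R = 0.0516

0.0516


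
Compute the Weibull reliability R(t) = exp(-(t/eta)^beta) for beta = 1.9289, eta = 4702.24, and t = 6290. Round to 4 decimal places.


beta = 1.9289, eta = 4702.24, t = 6290
t/eta = 6290 / 4702.24 = 1.3377
(t/eta)^beta = 1.3377^1.9289 = 1.7527
R(t) = exp(-1.7527)
R(t) = 0.1733

0.1733


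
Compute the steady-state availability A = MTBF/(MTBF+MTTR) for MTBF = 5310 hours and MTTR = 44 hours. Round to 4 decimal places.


MTBF = 5310
MTTR = 44
MTBF + MTTR = 5354
A = 5310 / 5354
A = 0.9918

0.9918


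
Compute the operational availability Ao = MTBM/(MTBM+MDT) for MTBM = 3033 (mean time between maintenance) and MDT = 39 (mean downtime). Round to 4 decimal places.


MTBM = 3033
MDT = 39
MTBM + MDT = 3072
Ao = 3033 / 3072
Ao = 0.9873

0.9873


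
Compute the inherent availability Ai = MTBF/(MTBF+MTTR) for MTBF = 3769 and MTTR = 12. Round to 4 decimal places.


MTBF = 3769
MTTR = 12
MTBF + MTTR = 3781
Ai = 3769 / 3781
Ai = 0.9968

0.9968


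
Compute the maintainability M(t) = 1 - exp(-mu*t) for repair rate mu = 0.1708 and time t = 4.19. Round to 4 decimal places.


mu = 0.1708, t = 4.19
mu * t = 0.1708 * 4.19 = 0.7157
exp(-0.7157) = 0.4889
M(t) = 1 - 0.4889
M(t) = 0.5111

0.5111


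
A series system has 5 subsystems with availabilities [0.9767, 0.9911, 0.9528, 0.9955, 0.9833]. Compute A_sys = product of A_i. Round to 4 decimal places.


Subsystems: [0.9767, 0.9911, 0.9528, 0.9955, 0.9833]
After subsystem 1 (A=0.9767): product = 0.9767
After subsystem 2 (A=0.9911): product = 0.968
After subsystem 3 (A=0.9528): product = 0.9223
After subsystem 4 (A=0.9955): product = 0.9182
After subsystem 5 (A=0.9833): product = 0.9028
A_sys = 0.9028

0.9028


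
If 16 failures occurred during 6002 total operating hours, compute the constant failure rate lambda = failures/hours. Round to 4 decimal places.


failures = 16
total_hours = 6002
lambda = 16 / 6002
lambda = 0.0027

0.0027


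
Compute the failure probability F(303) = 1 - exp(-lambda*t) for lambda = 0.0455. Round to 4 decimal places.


lambda = 0.0455, t = 303
lambda * t = 13.7865
exp(-13.7865) = 0.0
F(t) = 1 - 0.0
F(t) = 1.0

1.0


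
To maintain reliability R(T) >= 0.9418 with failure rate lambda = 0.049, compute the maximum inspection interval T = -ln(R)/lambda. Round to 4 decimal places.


R_target = 0.9418
lambda = 0.049
-ln(0.9418) = 0.06
T = 0.06 / 0.049
T = 1.2237

1.2237


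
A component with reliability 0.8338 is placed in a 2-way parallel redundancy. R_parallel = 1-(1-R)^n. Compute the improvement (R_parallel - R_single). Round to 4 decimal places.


R_single = 0.8338, n = 2
1 - R_single = 0.1662
(1 - R_single)^n = 0.1662^2 = 0.0276
R_parallel = 1 - 0.0276 = 0.9724
Improvement = 0.9724 - 0.8338
Improvement = 0.1386

0.1386


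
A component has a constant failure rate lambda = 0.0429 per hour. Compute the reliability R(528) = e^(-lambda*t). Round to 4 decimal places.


lambda = 0.0429
t = 528
lambda * t = 22.6512
R(t) = e^(-22.6512)
R(t) = 0.0

0.0


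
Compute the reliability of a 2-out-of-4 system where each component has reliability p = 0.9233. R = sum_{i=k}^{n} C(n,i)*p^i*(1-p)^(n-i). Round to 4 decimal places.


k = 2, n = 4, p = 0.9233
i=2: C(4,2)=6 * 0.9233^2 * 0.0767^2 = 0.0301
i=3: C(4,3)=4 * 0.9233^3 * 0.0767^1 = 0.2415
i=4: C(4,4)=1 * 0.9233^4 * 0.0767^0 = 0.7267
R = sum of terms = 0.9983

0.9983


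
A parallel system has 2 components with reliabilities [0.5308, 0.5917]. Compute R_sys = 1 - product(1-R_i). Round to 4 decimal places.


Components: [0.5308, 0.5917]
(1 - 0.5308) = 0.4692, running product = 0.4692
(1 - 0.5917) = 0.4083, running product = 0.1916
Product of (1-R_i) = 0.1916
R_sys = 1 - 0.1916 = 0.8084

0.8084


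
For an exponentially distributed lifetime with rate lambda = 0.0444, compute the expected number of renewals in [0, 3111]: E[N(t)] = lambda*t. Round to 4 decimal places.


lambda = 0.0444
t = 3111
E[N(t)] = lambda * t
E[N(t)] = 0.0444 * 3111
E[N(t)] = 138.1284

138.1284


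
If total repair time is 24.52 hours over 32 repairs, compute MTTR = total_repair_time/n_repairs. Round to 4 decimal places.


total_repair_time = 24.52
n_repairs = 32
MTTR = 24.52 / 32
MTTR = 0.7662

0.7662


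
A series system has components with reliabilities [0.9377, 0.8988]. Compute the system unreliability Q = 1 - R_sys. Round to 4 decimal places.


Components: [0.9377, 0.8988]
After component 1: product = 0.9377
After component 2: product = 0.8428
R_sys = 0.8428
Q = 1 - 0.8428 = 0.1572

0.1572


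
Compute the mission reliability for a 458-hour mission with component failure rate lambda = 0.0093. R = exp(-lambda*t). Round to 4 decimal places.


lambda = 0.0093
mission_time = 458
lambda * t = 0.0093 * 458 = 4.2594
R = exp(-4.2594)
R = 0.0141

0.0141


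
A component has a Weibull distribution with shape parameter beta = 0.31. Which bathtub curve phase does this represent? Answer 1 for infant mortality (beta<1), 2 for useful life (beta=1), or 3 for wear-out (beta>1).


beta = 0.31
Compare beta to 1:
beta < 1 => infant mortality (phase 1)
beta = 1 => useful life (phase 2)
beta > 1 => wear-out (phase 3)
Since beta = 0.31, this is infant mortality (decreasing failure rate)
Phase = 1

1


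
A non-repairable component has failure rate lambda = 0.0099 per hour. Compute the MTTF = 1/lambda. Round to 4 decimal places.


lambda = 0.0099
MTTF = 1 / 0.0099
MTTF = 101.0101

101.0101


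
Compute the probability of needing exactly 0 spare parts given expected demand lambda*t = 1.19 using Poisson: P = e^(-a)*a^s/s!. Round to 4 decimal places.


a = 1.19, s = 0
e^(-a) = e^(-1.19) = 0.3042
a^s = 1.19^0 = 1.0
s! = 1
P = 0.3042 * 1.0 / 1
P = 0.3042

0.3042


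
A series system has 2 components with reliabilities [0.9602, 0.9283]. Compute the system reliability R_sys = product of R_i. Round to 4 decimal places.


Components: [0.9602, 0.9283]
After component 1 (R=0.9602): product = 0.9602
After component 2 (R=0.9283): product = 0.8914
R_sys = 0.8914

0.8914
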